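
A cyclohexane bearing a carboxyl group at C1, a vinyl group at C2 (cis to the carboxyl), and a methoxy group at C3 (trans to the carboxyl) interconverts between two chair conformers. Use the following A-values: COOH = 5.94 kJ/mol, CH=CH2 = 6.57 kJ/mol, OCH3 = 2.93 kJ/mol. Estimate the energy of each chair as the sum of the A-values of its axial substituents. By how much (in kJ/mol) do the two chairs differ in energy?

3.56 kJ/mol

Chair I (carboxyl axial, vinyl equatorial, methoxy equatorial): E = 5.94 kJ/mol.
Chair II (carboxyl equatorial, vinyl axial, methoxy axial): E = 9.50 kJ/mol.
ΔE = 9.50 − 5.94 = 3.56 kJ/mol; chair I is more stable.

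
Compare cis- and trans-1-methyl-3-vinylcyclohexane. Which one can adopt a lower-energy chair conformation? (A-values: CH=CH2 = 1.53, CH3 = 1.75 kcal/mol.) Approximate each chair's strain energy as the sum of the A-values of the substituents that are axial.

cis

At 1,3 positions (parity same): cis → (e,e or a,a); trans → (a,e or e,a).
Best chair for cis: E = 0.00 kcal/mol; best chair for trans: E = 1.53 kcal/mol.
The cis isomer is lower by 1.53 kcal/mol.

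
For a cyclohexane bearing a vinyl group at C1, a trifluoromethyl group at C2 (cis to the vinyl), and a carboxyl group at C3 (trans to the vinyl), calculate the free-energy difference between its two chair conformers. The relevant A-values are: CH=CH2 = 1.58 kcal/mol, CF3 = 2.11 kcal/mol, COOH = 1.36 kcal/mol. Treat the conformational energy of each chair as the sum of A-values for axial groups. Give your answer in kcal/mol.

1.89 kcal/mol

Chair I (vinyl axial, trifluoromethyl equatorial, carboxyl equatorial): E = 1.58 kcal/mol.
Chair II (vinyl equatorial, trifluoromethyl axial, carboxyl axial): E = 3.47 kcal/mol.
ΔE = 3.47 − 1.58 = 1.89 kcal/mol; chair I is more stable.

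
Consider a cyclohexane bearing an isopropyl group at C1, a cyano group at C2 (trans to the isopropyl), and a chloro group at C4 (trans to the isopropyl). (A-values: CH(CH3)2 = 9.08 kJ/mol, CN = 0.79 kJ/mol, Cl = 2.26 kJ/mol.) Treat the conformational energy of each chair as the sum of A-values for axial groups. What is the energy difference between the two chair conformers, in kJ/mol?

Chair I (isopropyl axial, cyano axial, chloro axial): E = 12.13 kJ/mol.
Chair II (isopropyl equatorial, cyano equatorial, chloro equatorial): E = 0.00 kJ/mol.
ΔE = 12.13 − 0.00 = 12.13 kJ/mol; chair II is more stable.

12.13 kJ/mol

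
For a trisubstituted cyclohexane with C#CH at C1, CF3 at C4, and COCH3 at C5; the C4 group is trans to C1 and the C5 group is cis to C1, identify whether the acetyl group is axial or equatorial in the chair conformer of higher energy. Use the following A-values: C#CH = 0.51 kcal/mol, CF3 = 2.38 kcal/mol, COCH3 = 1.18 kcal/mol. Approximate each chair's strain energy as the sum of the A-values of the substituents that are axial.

Chair I (ethynyl axial, trifluoromethyl axial, acetyl axial): E = 4.07 kcal/mol.
Chair II (ethynyl equatorial, trifluoromethyl equatorial, acetyl equatorial): E = 0.00 kcal/mol.
Chair I is the less stable (higher-energy) conformer, and in that chair the acetyl group is axial.

axial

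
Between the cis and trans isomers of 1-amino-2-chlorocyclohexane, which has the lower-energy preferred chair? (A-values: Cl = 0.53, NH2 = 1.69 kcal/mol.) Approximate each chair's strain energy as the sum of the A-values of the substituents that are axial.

trans

At 1,2 positions (parity opposite): cis → (a,e or e,a); trans → (e,e or a,a).
Best chair for cis: E = 0.53 kcal/mol; best chair for trans: E = 0.00 kcal/mol.
The trans isomer is lower by 0.53 kcal/mol.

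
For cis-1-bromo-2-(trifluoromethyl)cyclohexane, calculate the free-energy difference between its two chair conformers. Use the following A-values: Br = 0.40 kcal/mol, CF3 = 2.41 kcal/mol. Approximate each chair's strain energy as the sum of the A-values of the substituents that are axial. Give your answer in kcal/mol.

C1 and C2 have opposite parity, so for the cis isomer the two substituents are one axial and one equatorial in each chair.
Chair I (bromo axial, trifluoromethyl equatorial): E = 0.40 kcal/mol.
Chair II (bromo equatorial, trifluoromethyl axial): E = 2.41 kcal/mol.
ΔE = 2.41 − 0.40 = 2.01 kcal/mol; chair I is more stable.

2.01 kcal/mol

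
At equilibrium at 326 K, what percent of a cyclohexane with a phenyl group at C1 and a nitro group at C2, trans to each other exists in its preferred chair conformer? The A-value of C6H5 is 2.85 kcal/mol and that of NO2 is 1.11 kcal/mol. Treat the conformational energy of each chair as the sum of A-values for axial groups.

99.8%

C1 and C2 have opposite parity, so for the trans isomer the two substituents are e,e in one chair and a,a in the other.
Chair I (phenyl axial, nitro axial): E = 3.96 kcal/mol; chair II (phenyl equatorial, nitro equatorial): E = 0.00 kcal/mol.
ΔG = 3.96 kcal/mol between the two chairs.
K = exp(ΔG/RT) with R = 1.987×10⁻³ kcal mol⁻¹ K⁻¹ and T = 326 K gives K ≈ 452.
Fraction in the lower-energy chair = K/(K+1) = 99.8%.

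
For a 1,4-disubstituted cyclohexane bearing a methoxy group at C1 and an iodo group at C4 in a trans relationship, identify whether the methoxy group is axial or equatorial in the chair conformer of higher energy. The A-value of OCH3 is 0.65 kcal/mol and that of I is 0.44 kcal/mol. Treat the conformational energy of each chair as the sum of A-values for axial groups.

C1 and C4 have opposite parity, so for the trans isomer the two substituents are e,e in one chair and a,a in the other.
Chair I (methoxy axial, iodo axial): E = 1.09 kcal/mol.
Chair II (methoxy equatorial, iodo equatorial): E = 0.00 kcal/mol.
Chair I is the less stable (higher-energy) conformer, and in that chair the methoxy group is axial.

axial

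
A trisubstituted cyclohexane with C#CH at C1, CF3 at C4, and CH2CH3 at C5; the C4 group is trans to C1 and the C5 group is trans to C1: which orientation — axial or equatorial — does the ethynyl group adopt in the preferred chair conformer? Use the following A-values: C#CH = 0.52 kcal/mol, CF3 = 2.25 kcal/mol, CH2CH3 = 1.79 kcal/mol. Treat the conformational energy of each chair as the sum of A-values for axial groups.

Chair I (ethynyl axial, trifluoromethyl axial, ethyl equatorial): E = 2.77 kcal/mol.
Chair II (ethynyl equatorial, trifluoromethyl equatorial, ethyl axial): E = 1.79 kcal/mol.
Chair II is the more stable (lower-energy) conformer, and in that chair the ethynyl group is equatorial.

equatorial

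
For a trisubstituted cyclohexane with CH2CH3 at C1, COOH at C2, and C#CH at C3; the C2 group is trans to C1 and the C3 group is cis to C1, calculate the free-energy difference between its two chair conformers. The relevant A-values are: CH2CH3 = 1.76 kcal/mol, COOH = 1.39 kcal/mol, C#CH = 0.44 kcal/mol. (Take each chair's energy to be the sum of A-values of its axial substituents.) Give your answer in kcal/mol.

3.59 kcal/mol

Chair I (ethyl axial, carboxyl axial, ethynyl axial): E = 3.59 kcal/mol.
Chair II (ethyl equatorial, carboxyl equatorial, ethynyl equatorial): E = 0.00 kcal/mol.
ΔE = 3.59 − 0.00 = 3.59 kcal/mol; chair II is more stable.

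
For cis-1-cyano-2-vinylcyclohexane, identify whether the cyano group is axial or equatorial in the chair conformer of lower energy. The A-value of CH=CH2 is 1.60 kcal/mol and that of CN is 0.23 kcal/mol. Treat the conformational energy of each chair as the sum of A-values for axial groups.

C1 and C2 have opposite parity, so for the cis isomer the two substituents are one axial and one equatorial in each chair.
Chair I (vinyl axial, cyano equatorial): E = 1.60 kcal/mol.
Chair II (vinyl equatorial, cyano axial): E = 0.23 kcal/mol.
Chair II is the more stable (lower-energy) conformer, and in that chair the cyano group is axial.

axial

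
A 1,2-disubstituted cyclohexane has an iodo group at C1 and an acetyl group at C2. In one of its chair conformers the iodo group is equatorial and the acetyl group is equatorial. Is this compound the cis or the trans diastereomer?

trans

C1 and C2 have opposite parity, so their axial bonds point in opposite directions.
With opposite-parity carbons, two substituents on the same face are one axial and one equatorial; opposite faces give both axial or both equatorial.
Here the groups are equatorial/equatorial → opposite face → trans.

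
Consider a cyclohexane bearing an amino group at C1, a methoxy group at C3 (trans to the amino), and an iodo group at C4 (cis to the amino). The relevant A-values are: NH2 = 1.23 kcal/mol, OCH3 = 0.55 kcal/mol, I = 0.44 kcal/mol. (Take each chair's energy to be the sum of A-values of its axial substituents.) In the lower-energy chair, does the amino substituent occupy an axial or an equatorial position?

Chair I (amino axial, methoxy equatorial, iodo equatorial): E = 1.23 kcal/mol.
Chair II (amino equatorial, methoxy axial, iodo axial): E = 0.99 kcal/mol.
Chair II is the more stable (lower-energy) conformer, and in that chair the amino group is equatorial.

equatorial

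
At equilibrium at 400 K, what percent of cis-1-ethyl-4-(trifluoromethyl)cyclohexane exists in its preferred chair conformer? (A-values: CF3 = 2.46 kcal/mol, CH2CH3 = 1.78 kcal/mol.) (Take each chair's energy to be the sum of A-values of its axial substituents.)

C1 and C4 have opposite parity, so for the cis isomer the two substituents are one axial and one equatorial in each chair.
Chair I (trifluoromethyl axial, ethyl equatorial): E = 2.46 kcal/mol; chair II (trifluoromethyl equatorial, ethyl axial): E = 1.78 kcal/mol.
ΔG = 0.68 kcal/mol between the two chairs.
K = exp(ΔG/RT) with R = 1.987×10⁻³ kcal mol⁻¹ K⁻¹ and T = 400 K gives K ≈ 2.35.
Fraction in the lower-energy chair = K/(K+1) = 70.2%.

70.2%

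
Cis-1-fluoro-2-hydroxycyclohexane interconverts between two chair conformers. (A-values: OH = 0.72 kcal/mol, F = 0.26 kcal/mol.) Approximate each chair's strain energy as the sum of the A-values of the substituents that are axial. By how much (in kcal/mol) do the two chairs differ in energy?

0.46 kcal/mol

C1 and C2 have opposite parity, so for the cis isomer the two substituents are one axial and one equatorial in each chair.
Chair I (hydroxyl axial, fluoro equatorial): E = 0.72 kcal/mol.
Chair II (hydroxyl equatorial, fluoro axial): E = 0.26 kcal/mol.
ΔE = 0.72 − 0.26 = 0.46 kcal/mol; chair II is more stable.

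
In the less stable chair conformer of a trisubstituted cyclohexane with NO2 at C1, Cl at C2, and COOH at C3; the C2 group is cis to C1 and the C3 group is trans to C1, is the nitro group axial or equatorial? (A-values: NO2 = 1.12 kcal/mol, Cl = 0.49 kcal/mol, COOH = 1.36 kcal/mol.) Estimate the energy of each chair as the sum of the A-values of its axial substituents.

equatorial

Chair I (nitro axial, chloro equatorial, carboxyl equatorial): E = 1.12 kcal/mol.
Chair II (nitro equatorial, chloro axial, carboxyl axial): E = 1.85 kcal/mol.
Chair II is the less stable (higher-energy) conformer, and in that chair the nitro group is equatorial.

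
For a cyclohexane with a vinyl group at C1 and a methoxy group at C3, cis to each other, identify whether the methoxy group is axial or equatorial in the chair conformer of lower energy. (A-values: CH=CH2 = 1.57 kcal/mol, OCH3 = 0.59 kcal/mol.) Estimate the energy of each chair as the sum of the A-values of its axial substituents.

C1 and C3 have the same parity, so for the cis isomer the two substituents are e,e in one chair and a,a in the other.
Chair I (vinyl axial, methoxy axial): E = 2.16 kcal/mol.
Chair II (vinyl equatorial, methoxy equatorial): E = 0.00 kcal/mol.
Chair II is the more stable (lower-energy) conformer, and in that chair the methoxy group is equatorial.

equatorial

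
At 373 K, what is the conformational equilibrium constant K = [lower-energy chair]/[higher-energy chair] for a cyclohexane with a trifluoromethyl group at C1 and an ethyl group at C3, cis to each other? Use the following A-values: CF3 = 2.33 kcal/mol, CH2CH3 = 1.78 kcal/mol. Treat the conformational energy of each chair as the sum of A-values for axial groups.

C1 and C3 have the same parity, so for the cis isomer the two substituents are e,e in one chair and a,a in the other.
Chair I (trifluoromethyl axial, ethyl axial): E = 4.11 kcal/mol; chair II (trifluoromethyl equatorial, ethyl equatorial): E = 0.00 kcal/mol.
ΔG = 4.11 kcal/mol between the two chairs.
K = exp(ΔG/RT) with R = 1.987×10⁻³ kcal mol⁻¹ K⁻¹ and T = 373 K gives K ≈ 256.

K ≈ 256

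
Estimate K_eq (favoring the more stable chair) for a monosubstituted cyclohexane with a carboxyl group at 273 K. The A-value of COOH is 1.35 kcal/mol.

K ≈ 12.0

One chair has the carboxyl group axial (E = 1.35 kcal/mol) and the other has it equatorial (E = 0).
ΔG = 1.35 kcal/mol between the two chairs.
K = exp(ΔG/RT) with R = 1.987×10⁻³ kcal mol⁻¹ K⁻¹ and T = 273 K gives K ≈ 12.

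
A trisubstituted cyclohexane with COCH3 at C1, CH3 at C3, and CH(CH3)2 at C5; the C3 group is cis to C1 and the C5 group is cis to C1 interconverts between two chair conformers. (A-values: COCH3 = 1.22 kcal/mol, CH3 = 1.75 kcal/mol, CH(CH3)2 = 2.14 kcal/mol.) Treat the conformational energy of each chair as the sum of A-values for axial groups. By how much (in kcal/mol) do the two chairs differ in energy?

5.11 kcal/mol

Chair I (acetyl axial, methyl axial, isopropyl axial): E = 5.11 kcal/mol.
Chair II (acetyl equatorial, methyl equatorial, isopropyl equatorial): E = 0.00 kcal/mol.
ΔE = 5.11 − 0.00 = 5.11 kcal/mol; chair II is more stable.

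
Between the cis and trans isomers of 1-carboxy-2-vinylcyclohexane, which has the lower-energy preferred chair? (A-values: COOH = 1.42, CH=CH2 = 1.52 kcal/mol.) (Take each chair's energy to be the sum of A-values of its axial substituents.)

trans

At 1,2 positions (parity opposite): cis → (a,e or e,a); trans → (e,e or a,a).
Best chair for cis: E = 1.42 kcal/mol; best chair for trans: E = 0.00 kcal/mol.
The trans isomer is lower by 1.42 kcal/mol.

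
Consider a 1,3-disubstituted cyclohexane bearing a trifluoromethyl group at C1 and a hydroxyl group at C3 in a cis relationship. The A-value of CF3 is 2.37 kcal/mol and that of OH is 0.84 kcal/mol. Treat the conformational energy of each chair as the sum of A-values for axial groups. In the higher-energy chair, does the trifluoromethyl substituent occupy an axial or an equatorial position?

axial

C1 and C3 have the same parity, so for the cis isomer the two substituents are e,e in one chair and a,a in the other.
Chair I (trifluoromethyl axial, hydroxyl axial): E = 3.21 kcal/mol.
Chair II (trifluoromethyl equatorial, hydroxyl equatorial): E = 0.00 kcal/mol.
Chair I is the less stable (higher-energy) conformer, and in that chair the trifluoromethyl group is axial.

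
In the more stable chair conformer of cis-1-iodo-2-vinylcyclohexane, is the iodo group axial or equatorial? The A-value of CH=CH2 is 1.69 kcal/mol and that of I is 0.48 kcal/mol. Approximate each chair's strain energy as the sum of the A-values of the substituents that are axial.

C1 and C2 have opposite parity, so for the cis isomer the two substituents are one axial and one equatorial in each chair.
Chair I (vinyl axial, iodo equatorial): E = 1.69 kcal/mol.
Chair II (vinyl equatorial, iodo axial): E = 0.48 kcal/mol.
Chair II is the more stable (lower-energy) conformer, and in that chair the iodo group is axial.

axial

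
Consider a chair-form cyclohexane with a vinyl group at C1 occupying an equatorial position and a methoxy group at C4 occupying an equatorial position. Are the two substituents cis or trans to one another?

trans

C1 and C4 have opposite parity, so their axial bonds point in opposite directions.
With opposite-parity carbons, two substituents on the same face are one axial and one equatorial; opposite faces give both axial or both equatorial.
Here the groups are equatorial/equatorial → opposite face → trans.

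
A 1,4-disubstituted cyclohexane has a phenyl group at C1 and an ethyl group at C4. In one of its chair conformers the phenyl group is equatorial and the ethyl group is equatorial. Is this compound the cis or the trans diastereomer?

C1 and C4 have opposite parity, so their axial bonds point in opposite directions.
With opposite-parity carbons, two substituents on the same face are one axial and one equatorial; opposite faces give both axial or both equatorial.
Here the groups are equatorial/equatorial → opposite face → trans.

trans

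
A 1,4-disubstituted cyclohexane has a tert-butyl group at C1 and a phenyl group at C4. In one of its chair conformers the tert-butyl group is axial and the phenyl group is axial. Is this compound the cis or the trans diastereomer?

trans

C1 and C4 have opposite parity, so their axial bonds point in opposite directions.
With opposite-parity carbons, two substituents on the same face are one axial and one equatorial; opposite faces give both axial or both equatorial.
Here the groups are axial/axial → opposite face → trans.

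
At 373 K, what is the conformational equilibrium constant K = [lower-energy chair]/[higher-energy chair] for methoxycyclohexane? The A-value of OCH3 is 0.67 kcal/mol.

K ≈ 2.47

One chair has the methoxy group axial (E = 0.67 kcal/mol) and the other has it equatorial (E = 0).
ΔG = 0.67 kcal/mol between the two chairs.
K = exp(ΔG/RT) with R = 1.987×10⁻³ kcal mol⁻¹ K⁻¹ and T = 373 K gives K ≈ 2.47.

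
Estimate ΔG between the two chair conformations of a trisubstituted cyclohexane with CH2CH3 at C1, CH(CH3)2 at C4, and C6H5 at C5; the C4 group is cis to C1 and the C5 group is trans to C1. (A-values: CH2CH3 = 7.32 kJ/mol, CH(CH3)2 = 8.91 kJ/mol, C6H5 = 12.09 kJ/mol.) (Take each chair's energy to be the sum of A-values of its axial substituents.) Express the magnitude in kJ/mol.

Chair I (ethyl axial, isopropyl equatorial, phenyl equatorial): E = 7.32 kJ/mol.
Chair II (ethyl equatorial, isopropyl axial, phenyl axial): E = 21.00 kJ/mol.
ΔE = 21.00 − 7.32 = 13.68 kJ/mol; chair I is more stable.

13.68 kJ/mol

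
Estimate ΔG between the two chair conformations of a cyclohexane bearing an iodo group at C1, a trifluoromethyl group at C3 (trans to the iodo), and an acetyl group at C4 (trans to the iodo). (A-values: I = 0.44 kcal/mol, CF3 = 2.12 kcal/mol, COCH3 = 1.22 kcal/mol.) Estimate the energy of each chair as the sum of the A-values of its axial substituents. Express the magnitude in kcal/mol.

Chair I (iodo axial, trifluoromethyl equatorial, acetyl axial): E = 1.66 kcal/mol.
Chair II (iodo equatorial, trifluoromethyl axial, acetyl equatorial): E = 2.12 kcal/mol.
ΔE = 2.12 − 1.66 = 0.46 kcal/mol; chair I is more stable.

0.46 kcal/mol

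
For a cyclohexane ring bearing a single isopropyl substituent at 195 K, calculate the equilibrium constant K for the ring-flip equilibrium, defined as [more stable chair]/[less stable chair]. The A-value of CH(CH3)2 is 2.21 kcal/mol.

K ≈ 300

One chair has the isopropyl group axial (E = 2.21 kcal/mol) and the other has it equatorial (E = 0).
ΔG = 2.21 kcal/mol between the two chairs.
K = exp(ΔG/RT) with R = 1.987×10⁻³ kcal mol⁻¹ K⁻¹ and T = 195 K gives K ≈ 300.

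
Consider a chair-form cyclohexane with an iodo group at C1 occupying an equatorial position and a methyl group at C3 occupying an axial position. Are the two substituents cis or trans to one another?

C1 and C3 have the same parity, so their axial bonds point in the same direction.
With same-parity carbons, two substituents on the same face are both axial or both equatorial; opposite faces give one of each.
Here the groups are equatorial/axial → opposite face → trans.

trans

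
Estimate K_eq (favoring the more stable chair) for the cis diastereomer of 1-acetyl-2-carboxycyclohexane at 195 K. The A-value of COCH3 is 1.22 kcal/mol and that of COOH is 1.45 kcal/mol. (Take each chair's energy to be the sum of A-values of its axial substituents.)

K ≈ 1.81

C1 and C2 have opposite parity, so for the cis isomer the two substituents are one axial and one equatorial in each chair.
Chair I (acetyl axial, carboxyl equatorial): E = 1.22 kcal/mol; chair II (acetyl equatorial, carboxyl axial): E = 1.45 kcal/mol.
ΔG = 0.23 kcal/mol between the two chairs.
K = exp(ΔG/RT) with R = 1.987×10⁻³ kcal mol⁻¹ K⁻¹ and T = 195 K gives K ≈ 1.81.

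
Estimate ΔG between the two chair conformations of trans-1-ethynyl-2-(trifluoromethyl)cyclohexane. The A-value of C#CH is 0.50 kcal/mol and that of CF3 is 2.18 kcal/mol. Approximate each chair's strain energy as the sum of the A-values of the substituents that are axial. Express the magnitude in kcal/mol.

C1 and C2 have opposite parity, so for the trans isomer the two substituents are e,e in one chair and a,a in the other.
Chair I (ethynyl axial, trifluoromethyl axial): E = 2.68 kcal/mol.
Chair II (ethynyl equatorial, trifluoromethyl equatorial): E = 0.00 kcal/mol.
ΔE = 2.68 − 0.00 = 2.68 kcal/mol; chair II is more stable.

2.68 kcal/mol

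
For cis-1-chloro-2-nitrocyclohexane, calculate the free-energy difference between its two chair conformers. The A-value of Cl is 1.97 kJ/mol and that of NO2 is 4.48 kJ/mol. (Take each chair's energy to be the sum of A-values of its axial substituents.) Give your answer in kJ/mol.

2.51 kJ/mol

C1 and C2 have opposite parity, so for the cis isomer the two substituents are one axial and one equatorial in each chair.
Chair I (chloro axial, nitro equatorial): E = 1.97 kJ/mol.
Chair II (chloro equatorial, nitro axial): E = 4.48 kJ/mol.
ΔE = 4.48 − 1.97 = 2.51 kJ/mol; chair I is more stable.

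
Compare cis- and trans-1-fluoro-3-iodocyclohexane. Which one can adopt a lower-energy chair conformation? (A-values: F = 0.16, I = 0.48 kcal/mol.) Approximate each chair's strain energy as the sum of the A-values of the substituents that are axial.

At 1,3 positions (parity same): cis → (e,e or a,a); trans → (a,e or e,a).
Best chair for cis: E = 0.00 kcal/mol; best chair for trans: E = 0.16 kcal/mol.
The cis isomer is lower by 0.16 kcal/mol.

cis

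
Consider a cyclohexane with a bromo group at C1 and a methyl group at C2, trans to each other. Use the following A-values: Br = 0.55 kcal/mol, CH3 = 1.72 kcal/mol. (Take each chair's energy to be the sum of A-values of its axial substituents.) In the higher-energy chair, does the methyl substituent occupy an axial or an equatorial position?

C1 and C2 have opposite parity, so for the trans isomer the two substituents are e,e in one chair and a,a in the other.
Chair I (bromo axial, methyl axial): E = 2.27 kcal/mol.
Chair II (bromo equatorial, methyl equatorial): E = 0.00 kcal/mol.
Chair I is the less stable (higher-energy) conformer, and in that chair the methyl group is axial.

axial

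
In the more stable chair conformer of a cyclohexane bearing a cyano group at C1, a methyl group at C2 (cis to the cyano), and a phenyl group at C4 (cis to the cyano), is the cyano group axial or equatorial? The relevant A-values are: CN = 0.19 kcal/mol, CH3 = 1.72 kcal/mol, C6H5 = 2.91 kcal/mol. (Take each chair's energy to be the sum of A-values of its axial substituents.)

axial

Chair I (cyano axial, methyl equatorial, phenyl equatorial): E = 0.19 kcal/mol.
Chair II (cyano equatorial, methyl axial, phenyl axial): E = 4.63 kcal/mol.
Chair I is the more stable (lower-energy) conformer, and in that chair the cyano group is axial.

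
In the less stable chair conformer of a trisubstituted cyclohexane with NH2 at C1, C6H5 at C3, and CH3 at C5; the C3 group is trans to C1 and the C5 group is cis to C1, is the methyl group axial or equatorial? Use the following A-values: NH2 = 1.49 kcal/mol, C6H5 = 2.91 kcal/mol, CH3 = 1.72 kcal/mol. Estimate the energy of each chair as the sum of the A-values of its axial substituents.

Chair I (amino axial, phenyl equatorial, methyl axial): E = 3.21 kcal/mol.
Chair II (amino equatorial, phenyl axial, methyl equatorial): E = 2.91 kcal/mol.
Chair I is the less stable (higher-energy) conformer, and in that chair the methyl group is axial.

axial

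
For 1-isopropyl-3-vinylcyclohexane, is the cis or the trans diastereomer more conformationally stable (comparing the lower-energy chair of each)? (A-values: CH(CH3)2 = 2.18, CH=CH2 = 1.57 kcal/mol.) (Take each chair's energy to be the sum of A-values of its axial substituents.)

At 1,3 positions (parity same): cis → (e,e or a,a); trans → (a,e or e,a).
Best chair for cis: E = 0.00 kcal/mol; best chair for trans: E = 1.57 kcal/mol.
The cis isomer is lower by 1.57 kcal/mol.

cis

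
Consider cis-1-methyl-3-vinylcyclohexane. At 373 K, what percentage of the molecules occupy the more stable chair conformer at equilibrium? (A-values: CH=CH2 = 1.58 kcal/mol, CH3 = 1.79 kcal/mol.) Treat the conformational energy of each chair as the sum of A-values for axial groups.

99.0%

C1 and C3 have the same parity, so for the cis isomer the two substituents are e,e in one chair and a,a in the other.
Chair I (vinyl axial, methyl axial): E = 3.37 kcal/mol; chair II (vinyl equatorial, methyl equatorial): E = 0.00 kcal/mol.
ΔG = 3.37 kcal/mol between the two chairs.
K = exp(ΔG/RT) with R = 1.987×10⁻³ kcal mol⁻¹ K⁻¹ and T = 373 K gives K ≈ 94.3.
Fraction in the lower-energy chair = K/(K+1) = 99.0%.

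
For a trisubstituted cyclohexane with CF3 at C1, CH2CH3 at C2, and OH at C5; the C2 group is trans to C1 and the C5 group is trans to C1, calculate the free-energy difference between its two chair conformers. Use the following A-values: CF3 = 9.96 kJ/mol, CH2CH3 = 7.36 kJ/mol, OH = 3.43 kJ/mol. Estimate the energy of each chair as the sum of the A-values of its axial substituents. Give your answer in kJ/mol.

13.89 kJ/mol

Chair I (trifluoromethyl axial, ethyl axial, hydroxyl equatorial): E = 17.32 kJ/mol.
Chair II (trifluoromethyl equatorial, ethyl equatorial, hydroxyl axial): E = 3.43 kJ/mol.
ΔE = 17.32 − 3.43 = 13.89 kJ/mol; chair II is more stable.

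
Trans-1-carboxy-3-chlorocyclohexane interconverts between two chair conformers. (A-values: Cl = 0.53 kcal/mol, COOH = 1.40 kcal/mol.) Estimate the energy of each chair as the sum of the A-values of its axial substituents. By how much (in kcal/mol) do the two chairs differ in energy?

0.87 kcal/mol

C1 and C3 have the same parity, so for the trans isomer the two substituents are one axial and one equatorial in each chair.
Chair I (chloro axial, carboxyl equatorial): E = 0.53 kcal/mol.
Chair II (chloro equatorial, carboxyl axial): E = 1.40 kcal/mol.
ΔE = 1.40 − 0.53 = 0.87 kcal/mol; chair I is more stable.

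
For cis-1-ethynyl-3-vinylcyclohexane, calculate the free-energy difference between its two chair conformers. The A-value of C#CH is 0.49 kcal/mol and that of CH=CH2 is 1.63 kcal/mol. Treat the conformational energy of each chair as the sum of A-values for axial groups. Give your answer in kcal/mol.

2.12 kcal/mol

C1 and C3 have the same parity, so for the cis isomer the two substituents are e,e in one chair and a,a in the other.
Chair I (ethynyl axial, vinyl axial): E = 2.12 kcal/mol.
Chair II (ethynyl equatorial, vinyl equatorial): E = 0.00 kcal/mol.
ΔE = 2.12 − 0.00 = 2.12 kcal/mol; chair II is more stable.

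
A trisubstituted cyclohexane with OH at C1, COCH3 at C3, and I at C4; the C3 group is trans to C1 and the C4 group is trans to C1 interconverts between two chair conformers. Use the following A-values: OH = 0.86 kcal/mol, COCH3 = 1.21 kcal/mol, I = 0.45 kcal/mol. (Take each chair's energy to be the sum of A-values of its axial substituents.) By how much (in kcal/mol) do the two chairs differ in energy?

Chair I (hydroxyl axial, acetyl equatorial, iodo axial): E = 1.31 kcal/mol.
Chair II (hydroxyl equatorial, acetyl axial, iodo equatorial): E = 1.21 kcal/mol.
ΔE = 1.31 − 1.21 = 0.10 kcal/mol; chair II is more stable.

0.10 kcal/mol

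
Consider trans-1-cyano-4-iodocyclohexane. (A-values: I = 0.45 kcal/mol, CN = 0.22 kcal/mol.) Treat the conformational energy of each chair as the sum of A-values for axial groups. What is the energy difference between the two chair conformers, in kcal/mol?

0.67 kcal/mol

C1 and C4 have opposite parity, so for the trans isomer the two substituents are e,e in one chair and a,a in the other.
Chair I (iodo axial, cyano axial): E = 0.67 kcal/mol.
Chair II (iodo equatorial, cyano equatorial): E = 0.00 kcal/mol.
ΔE = 0.67 − 0.00 = 0.67 kcal/mol; chair II is more stable.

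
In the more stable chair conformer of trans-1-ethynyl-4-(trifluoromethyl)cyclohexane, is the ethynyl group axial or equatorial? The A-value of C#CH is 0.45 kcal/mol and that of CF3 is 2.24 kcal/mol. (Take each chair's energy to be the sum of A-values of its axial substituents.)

equatorial

C1 and C4 have opposite parity, so for the trans isomer the two substituents are e,e in one chair and a,a in the other.
Chair I (ethynyl axial, trifluoromethyl axial): E = 2.69 kcal/mol.
Chair II (ethynyl equatorial, trifluoromethyl equatorial): E = 0.00 kcal/mol.
Chair II is the more stable (lower-energy) conformer, and in that chair the ethynyl group is equatorial.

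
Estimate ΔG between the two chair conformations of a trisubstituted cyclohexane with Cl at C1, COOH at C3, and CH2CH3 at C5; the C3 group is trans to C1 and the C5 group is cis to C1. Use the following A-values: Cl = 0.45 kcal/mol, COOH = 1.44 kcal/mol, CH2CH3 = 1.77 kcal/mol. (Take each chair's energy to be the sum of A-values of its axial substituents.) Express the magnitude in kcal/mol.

Chair I (chloro axial, carboxyl equatorial, ethyl axial): E = 2.22 kcal/mol.
Chair II (chloro equatorial, carboxyl axial, ethyl equatorial): E = 1.44 kcal/mol.
ΔE = 2.22 − 1.44 = 0.78 kcal/mol; chair II is more stable.

0.78 kcal/mol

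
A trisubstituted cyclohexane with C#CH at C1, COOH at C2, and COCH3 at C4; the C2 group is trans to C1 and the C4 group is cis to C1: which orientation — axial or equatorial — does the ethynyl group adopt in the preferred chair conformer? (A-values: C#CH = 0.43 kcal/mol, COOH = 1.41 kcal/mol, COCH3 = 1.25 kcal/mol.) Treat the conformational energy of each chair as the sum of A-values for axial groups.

equatorial

Chair I (ethynyl axial, carboxyl axial, acetyl equatorial): E = 1.84 kcal/mol.
Chair II (ethynyl equatorial, carboxyl equatorial, acetyl axial): E = 1.25 kcal/mol.
Chair II is the more stable (lower-energy) conformer, and in that chair the ethynyl group is equatorial.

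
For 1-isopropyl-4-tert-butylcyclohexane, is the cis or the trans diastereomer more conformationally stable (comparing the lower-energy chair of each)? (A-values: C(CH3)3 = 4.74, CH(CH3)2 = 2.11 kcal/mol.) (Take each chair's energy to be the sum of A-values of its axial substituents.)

trans

At 1,4 positions (parity opposite): cis → (a,e or e,a); trans → (e,e or a,a).
Best chair for cis: E = 2.11 kcal/mol; best chair for trans: E = 0.00 kcal/mol.
The trans isomer is lower by 2.11 kcal/mol.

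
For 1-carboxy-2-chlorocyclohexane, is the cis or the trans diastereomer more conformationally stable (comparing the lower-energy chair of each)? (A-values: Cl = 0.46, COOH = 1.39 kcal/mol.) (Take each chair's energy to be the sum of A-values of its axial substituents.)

trans

At 1,2 positions (parity opposite): cis → (a,e or e,a); trans → (e,e or a,a).
Best chair for cis: E = 0.46 kcal/mol; best chair for trans: E = 0.00 kcal/mol.
The trans isomer is lower by 0.46 kcal/mol.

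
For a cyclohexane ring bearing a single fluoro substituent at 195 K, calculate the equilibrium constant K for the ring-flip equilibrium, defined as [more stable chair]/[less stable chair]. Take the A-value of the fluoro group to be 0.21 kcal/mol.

K ≈ 1.72

One chair has the fluoro group axial (E = 0.21 kcal/mol) and the other has it equatorial (E = 0).
ΔG = 0.21 kcal/mol between the two chairs.
K = exp(ΔG/RT) with R = 1.987×10⁻³ kcal mol⁻¹ K⁻¹ and T = 195 K gives K ≈ 1.72.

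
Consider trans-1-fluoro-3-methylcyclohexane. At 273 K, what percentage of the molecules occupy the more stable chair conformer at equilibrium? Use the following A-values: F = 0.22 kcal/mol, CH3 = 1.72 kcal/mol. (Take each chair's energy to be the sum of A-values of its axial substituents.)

94.1%

C1 and C3 have the same parity, so for the trans isomer the two substituents are one axial and one equatorial in each chair.
Chair I (fluoro axial, methyl equatorial): E = 0.22 kcal/mol; chair II (fluoro equatorial, methyl axial): E = 1.72 kcal/mol.
ΔG = 1.50 kcal/mol between the two chairs.
K = exp(ΔG/RT) with R = 1.987×10⁻³ kcal mol⁻¹ K⁻¹ and T = 273 K gives K ≈ 15.9.
Fraction in the lower-energy chair = K/(K+1) = 94.1%.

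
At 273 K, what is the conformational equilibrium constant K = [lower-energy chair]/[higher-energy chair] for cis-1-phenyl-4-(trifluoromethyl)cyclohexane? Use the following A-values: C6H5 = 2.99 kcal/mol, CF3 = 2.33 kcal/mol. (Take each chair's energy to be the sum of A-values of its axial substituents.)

K ≈ 3.38

C1 and C4 have opposite parity, so for the cis isomer the two substituents are one axial and one equatorial in each chair.
Chair I (phenyl axial, trifluoromethyl equatorial): E = 2.99 kcal/mol; chair II (phenyl equatorial, trifluoromethyl axial): E = 2.33 kcal/mol.
ΔG = 0.66 kcal/mol between the two chairs.
K = exp(ΔG/RT) with R = 1.987×10⁻³ kcal mol⁻¹ K⁻¹ and T = 273 K gives K ≈ 3.38.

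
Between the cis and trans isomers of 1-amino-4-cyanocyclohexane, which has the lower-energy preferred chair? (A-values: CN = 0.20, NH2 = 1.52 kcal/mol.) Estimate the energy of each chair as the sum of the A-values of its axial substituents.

At 1,4 positions (parity opposite): cis → (a,e or e,a); trans → (e,e or a,a).
Best chair for cis: E = 0.20 kcal/mol; best chair for trans: E = 0.00 kcal/mol.
The trans isomer is lower by 0.20 kcal/mol.

trans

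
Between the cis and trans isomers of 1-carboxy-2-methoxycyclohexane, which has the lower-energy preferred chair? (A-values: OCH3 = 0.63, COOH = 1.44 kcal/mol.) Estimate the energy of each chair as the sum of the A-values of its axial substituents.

trans

At 1,2 positions (parity opposite): cis → (a,e or e,a); trans → (e,e or a,a).
Best chair for cis: E = 0.63 kcal/mol; best chair for trans: E = 0.00 kcal/mol.
The trans isomer is lower by 0.63 kcal/mol.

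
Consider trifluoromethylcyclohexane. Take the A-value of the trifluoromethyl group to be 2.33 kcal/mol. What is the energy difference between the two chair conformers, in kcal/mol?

A monosubstituted cyclohexane has one chair with the trifluoromethyl group axial (E = A = 2.33 kcal/mol) and one with it equatorial (E = 0).
ΔE = 2.33 − 0 = 2.33 kcal/mol.

2.33 kcal/mol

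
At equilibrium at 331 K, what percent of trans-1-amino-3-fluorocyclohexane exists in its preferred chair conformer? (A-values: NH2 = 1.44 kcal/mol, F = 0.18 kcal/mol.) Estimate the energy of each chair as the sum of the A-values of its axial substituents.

87.2%

C1 and C3 have the same parity, so for the trans isomer the two substituents are one axial and one equatorial in each chair.
Chair I (amino axial, fluoro equatorial): E = 1.44 kcal/mol; chair II (amino equatorial, fluoro axial): E = 0.18 kcal/mol.
ΔG = 1.26 kcal/mol between the two chairs.
K = exp(ΔG/RT) with R = 1.987×10⁻³ kcal mol⁻¹ K⁻¹ and T = 331 K gives K ≈ 6.79.
Fraction in the lower-energy chair = K/(K+1) = 87.2%.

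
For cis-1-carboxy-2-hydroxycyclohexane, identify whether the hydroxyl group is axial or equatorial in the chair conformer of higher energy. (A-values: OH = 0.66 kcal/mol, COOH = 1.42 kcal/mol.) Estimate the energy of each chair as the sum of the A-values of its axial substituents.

C1 and C2 have opposite parity, so for the cis isomer the two substituents are one axial and one equatorial in each chair.
Chair I (hydroxyl axial, carboxyl equatorial): E = 0.66 kcal/mol.
Chair II (hydroxyl equatorial, carboxyl axial): E = 1.42 kcal/mol.
Chair II is the less stable (higher-energy) conformer, and in that chair the hydroxyl group is equatorial.

equatorial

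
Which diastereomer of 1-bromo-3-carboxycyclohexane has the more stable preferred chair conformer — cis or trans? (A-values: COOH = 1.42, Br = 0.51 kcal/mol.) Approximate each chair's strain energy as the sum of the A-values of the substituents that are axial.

cis

At 1,3 positions (parity same): cis → (e,e or a,a); trans → (a,e or e,a).
Best chair for cis: E = 0.00 kcal/mol; best chair for trans: E = 0.51 kcal/mol.
The cis isomer is lower by 0.51 kcal/mol.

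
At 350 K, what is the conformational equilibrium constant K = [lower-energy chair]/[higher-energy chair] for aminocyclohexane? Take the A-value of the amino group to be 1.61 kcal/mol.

One chair has the amino group axial (E = 1.61 kcal/mol) and the other has it equatorial (E = 0).
ΔG = 1.61 kcal/mol between the two chairs.
K = exp(ΔG/RT) with R = 1.987×10⁻³ kcal mol⁻¹ K⁻¹ and T = 350 K gives K ≈ 10.1.

K ≈ 10.1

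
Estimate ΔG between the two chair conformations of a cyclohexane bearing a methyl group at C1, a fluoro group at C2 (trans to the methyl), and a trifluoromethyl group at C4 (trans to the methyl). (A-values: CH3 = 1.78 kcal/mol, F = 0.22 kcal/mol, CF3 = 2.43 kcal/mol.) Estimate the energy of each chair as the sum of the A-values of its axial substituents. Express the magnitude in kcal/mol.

4.43 kcal/mol

Chair I (methyl axial, fluoro axial, trifluoromethyl axial): E = 4.43 kcal/mol.
Chair II (methyl equatorial, fluoro equatorial, trifluoromethyl equatorial): E = 0.00 kcal/mol.
ΔE = 4.43 − 0.00 = 4.43 kcal/mol; chair II is more stable.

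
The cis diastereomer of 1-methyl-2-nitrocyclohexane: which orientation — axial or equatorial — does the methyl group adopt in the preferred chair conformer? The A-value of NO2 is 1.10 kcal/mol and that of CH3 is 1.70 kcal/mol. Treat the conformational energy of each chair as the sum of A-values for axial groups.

C1 and C2 have opposite parity, so for the cis isomer the two substituents are one axial and one equatorial in each chair.
Chair I (nitro axial, methyl equatorial): E = 1.10 kcal/mol.
Chair II (nitro equatorial, methyl axial): E = 1.70 kcal/mol.
Chair I is the more stable (lower-energy) conformer, and in that chair the methyl group is equatorial.

equatorial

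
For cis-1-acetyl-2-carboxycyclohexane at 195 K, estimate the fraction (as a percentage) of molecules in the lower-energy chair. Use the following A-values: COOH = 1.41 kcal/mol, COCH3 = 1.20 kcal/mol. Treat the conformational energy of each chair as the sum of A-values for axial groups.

C1 and C2 have opposite parity, so for the cis isomer the two substituents are one axial and one equatorial in each chair.
Chair I (carboxyl axial, acetyl equatorial): E = 1.41 kcal/mol; chair II (carboxyl equatorial, acetyl axial): E = 1.20 kcal/mol.
ΔG = 0.21 kcal/mol between the two chairs.
K = exp(ΔG/RT) with R = 1.987×10⁻³ kcal mol⁻¹ K⁻¹ and T = 195 K gives K ≈ 1.72.
Fraction in the lower-energy chair = K/(K+1) = 63.2%.

63.2%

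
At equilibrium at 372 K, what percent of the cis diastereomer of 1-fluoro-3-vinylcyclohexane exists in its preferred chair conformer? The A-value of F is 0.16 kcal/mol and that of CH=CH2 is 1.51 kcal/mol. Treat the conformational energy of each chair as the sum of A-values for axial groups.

C1 and C3 have the same parity, so for the cis isomer the two substituents are e,e in one chair and a,a in the other.
Chair I (fluoro axial, vinyl axial): E = 1.67 kcal/mol; chair II (fluoro equatorial, vinyl equatorial): E = 0.00 kcal/mol.
ΔG = 1.67 kcal/mol between the two chairs.
K = exp(ΔG/RT) with R = 1.987×10⁻³ kcal mol⁻¹ K⁻¹ and T = 372 K gives K ≈ 9.58.
Fraction in the lower-energy chair = K/(K+1) = 90.5%.

90.5%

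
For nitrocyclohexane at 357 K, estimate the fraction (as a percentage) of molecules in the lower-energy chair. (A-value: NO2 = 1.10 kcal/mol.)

One chair has the nitro group axial (E = 1.10 kcal/mol) and the other has it equatorial (E = 0).
ΔG = 1.10 kcal/mol between the two chairs.
K = exp(ΔG/RT) with R = 1.987×10⁻³ kcal mol⁻¹ K⁻¹ and T = 357 K gives K ≈ 4.71.
Fraction in the lower-energy chair = K/(K+1) = 82.5%.

82.5%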